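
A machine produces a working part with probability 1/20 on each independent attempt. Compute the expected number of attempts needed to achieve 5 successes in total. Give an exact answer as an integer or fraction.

By linearity (sum of 5 independent geometric waits), E[trials] = 5/p = 5/(1/20) = 100.

100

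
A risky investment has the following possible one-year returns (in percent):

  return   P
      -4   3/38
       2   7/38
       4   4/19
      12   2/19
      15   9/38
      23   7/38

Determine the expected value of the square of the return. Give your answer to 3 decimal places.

171.263

E[X²] = (3/38)·16 + (7/38)·4 + (4/19)·16 + (2/19)·144 + (9/38)·225 + (7/38)·529
     = 3254/19 ≈ 171.263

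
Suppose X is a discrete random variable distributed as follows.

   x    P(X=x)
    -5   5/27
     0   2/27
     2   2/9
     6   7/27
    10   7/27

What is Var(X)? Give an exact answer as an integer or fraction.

E[X] = (5/27)·(-5) + (2/27)·0 + (2/9)·2 + (7/27)·6 + (7/27)·10 = 11/3
E[X²] = (5/27)·25 + (2/27)·0 + (2/9)·4 + (7/27)·36 + (7/27)·100 = 367/9
Var(X) = 367/9 − (11/3)² = 82/3

82/3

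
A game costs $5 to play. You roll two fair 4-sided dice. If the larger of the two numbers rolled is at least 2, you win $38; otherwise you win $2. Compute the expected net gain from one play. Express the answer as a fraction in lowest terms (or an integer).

E[payout] = (1/16)·2 + (15/16)·38 = 143/4
Expected profit = 143/4 − 5 = 123/4

123/4 dollars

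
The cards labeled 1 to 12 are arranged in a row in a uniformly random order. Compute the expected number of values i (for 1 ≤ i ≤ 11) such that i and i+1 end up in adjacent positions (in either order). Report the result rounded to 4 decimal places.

1.8333

For each i ∈ {1,…,11}, let Xᵢ = 1 if i and i+1 are adjacent. P(Xᵢ=1) = 2·(12−1)!/12! = 2/12.
By linearity, E[ΣXᵢ] = (11)·(2/12) = 11/6.
≈ 1.8333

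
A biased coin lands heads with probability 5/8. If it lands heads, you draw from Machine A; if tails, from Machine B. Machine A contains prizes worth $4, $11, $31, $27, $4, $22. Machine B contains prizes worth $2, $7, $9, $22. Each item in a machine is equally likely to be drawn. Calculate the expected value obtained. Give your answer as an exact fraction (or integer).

E[X | Machine A] = (4 + 11 + 31 + 27 + 4 + 22)/6 = 33/2
E[X | Machine B] = (2 + 7 + 9 + 22)/4 = 10
E[X] = (5/8)·33/2 + (3/8)·10 = 225/16

225/16 dollars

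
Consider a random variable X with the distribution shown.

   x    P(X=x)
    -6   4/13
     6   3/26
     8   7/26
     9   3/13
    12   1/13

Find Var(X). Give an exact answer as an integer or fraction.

601/13

E[X] = (4/13)·(-6) + (3/26)·6 + (7/26)·8 + (3/13)·9 + (1/13)·12 = 4
E[X²] = (4/13)·36 + (3/26)·36 + (7/26)·64 + (3/13)·81 + (1/13)·144 = 809/13
Var(X) = 809/13 − (4)² = 601/13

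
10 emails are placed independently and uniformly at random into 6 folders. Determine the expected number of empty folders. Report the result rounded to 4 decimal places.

Let Xⱼ=1 if folder j is empty. P(Xⱼ=1) = ((6-1)/6)^10 = 9765625/60466176.
By linearity, E[#empty] = 6·9765625/60466176 = 9765625/10077696.
≈ 0.9690

0.9690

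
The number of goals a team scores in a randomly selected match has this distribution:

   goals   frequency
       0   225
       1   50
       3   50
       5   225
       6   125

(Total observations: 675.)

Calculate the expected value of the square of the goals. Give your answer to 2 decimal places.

15.74

Total = 675, so P(goals=0) = 225/675, etc.
E[X²] = (1/3)·0 + (2/27)·1 + (2/27)·9 + (1/3)·25 + (5/27)·36
     = 425/27 ≈ 15.74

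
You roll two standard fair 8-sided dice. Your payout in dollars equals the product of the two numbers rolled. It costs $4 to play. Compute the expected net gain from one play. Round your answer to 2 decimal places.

Distribution of the product of the two numbers rolled: 1 w.p. 1/64, 2 w.p. 1/32, 3 w.p. 1/32, 4 w.p. 3/64, 5 w.p. 1/32, 6 w.p. 1/16, …
E[payout] = (1/64)·1 + (1/32)·2 + (1/32)·3 + (3/64)·4 + (1/32)·5 + (1/16)·6 + (1/32)·7 + (1/16)·8 + (1/64)·9 + (1/32)·10 + (1/16)·12 + (1/32)·14 + (1/32)·15 + (3/64)·16 + (1/32)·18 + (1/32)·20 + (1/32)·21 + (1/16)·24 + (1/64)·25 + (1/32)·28 + (1/32)·30 + (1/32)·32 + (1/32)·35 + (1/64)·36 + (1/32)·40 + (1/32)·42 + (1/32)·48 + (1/64)·49 + (1/32)·56 + (1/64)·64 = 81/4
Expected profit = 81/4 − 4 = 65/4 ≈ $16.25

$16.25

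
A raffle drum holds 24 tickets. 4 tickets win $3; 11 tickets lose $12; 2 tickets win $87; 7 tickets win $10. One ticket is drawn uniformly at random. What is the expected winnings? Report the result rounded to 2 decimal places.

$5.17

E[payout] = (4/24)·3 + (11/24)·(-12) + (2/24)·87 + (7/24)·10 = 31/6
≈ $5.17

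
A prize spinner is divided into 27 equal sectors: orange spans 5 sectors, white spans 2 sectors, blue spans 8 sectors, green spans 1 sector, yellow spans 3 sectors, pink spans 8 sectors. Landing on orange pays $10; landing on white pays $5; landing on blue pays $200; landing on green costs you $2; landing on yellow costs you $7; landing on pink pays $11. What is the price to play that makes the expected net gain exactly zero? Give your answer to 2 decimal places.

$63.89

E[payout] = (5/27)·10 + (2/27)·5 + (8/27)·200 + (1/27)·(-2) + (3/27)·(-7) + (8/27)·11 = 575/9
Fair fee = E[payout] = 575/9 ≈ $63.89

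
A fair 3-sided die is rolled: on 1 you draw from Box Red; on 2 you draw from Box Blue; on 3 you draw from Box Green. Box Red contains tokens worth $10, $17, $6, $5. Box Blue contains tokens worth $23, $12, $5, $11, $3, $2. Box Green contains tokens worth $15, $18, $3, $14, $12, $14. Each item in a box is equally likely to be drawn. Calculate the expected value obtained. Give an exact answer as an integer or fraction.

21/2 dollars

E[X | Box Red] = (10 + 17 + 6 + 5)/4 = 19/2
E[X | Box Blue] = (23 + 12 + 5 + 11 + 3 + 2)/6 = 28/3
E[X | Box Green] = (15 + 18 + 3 + 14 + 12 + 14)/6 = 38/3
E[X] = (1/3)·19/2 + (1/3)·28/3 + (1/3)·38/3 = 21/2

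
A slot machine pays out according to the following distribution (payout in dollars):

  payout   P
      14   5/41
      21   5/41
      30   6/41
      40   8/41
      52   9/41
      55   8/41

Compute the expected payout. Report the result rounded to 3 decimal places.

$38.610

E[X] = (5/41)·14 + (5/41)·21 + (6/41)·30 + (8/41)·40 + (9/41)·52 + (8/41)·55
     = 1583/41 ≈ 38.610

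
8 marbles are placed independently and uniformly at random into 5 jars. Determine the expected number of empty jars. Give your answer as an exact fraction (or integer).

65536/78125

Let Xⱼ=1 if jar j is empty. P(Xⱼ=1) = ((5-1)/5)^8 = 65536/390625.
By linearity, E[#empty] = 5·65536/390625 = 65536/78125.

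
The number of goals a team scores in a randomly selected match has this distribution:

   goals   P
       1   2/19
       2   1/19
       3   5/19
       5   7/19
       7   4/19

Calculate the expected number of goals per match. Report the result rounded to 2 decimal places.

4.32

E[X] = (2/19)·1 + (1/19)·2 + (5/19)·3 + (7/19)·5 + (4/19)·7
     = 82/19 ≈ 4.32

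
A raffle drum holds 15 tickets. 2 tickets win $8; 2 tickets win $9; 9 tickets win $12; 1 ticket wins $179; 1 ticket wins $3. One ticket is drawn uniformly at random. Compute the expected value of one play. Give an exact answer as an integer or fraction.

E[payout] = (2/15)·8 + (2/15)·9 + (9/15)·12 + (1/15)·179 + (1/15)·3 = 108/5

108/5 dollars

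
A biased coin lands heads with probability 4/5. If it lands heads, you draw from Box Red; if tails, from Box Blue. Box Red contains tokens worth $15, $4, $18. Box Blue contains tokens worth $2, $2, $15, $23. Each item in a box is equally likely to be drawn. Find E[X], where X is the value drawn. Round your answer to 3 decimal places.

E[X | Box Red] = (15 + 4 + 18)/3 = 37/3
E[X | Box Blue] = (2 + 2 + 15 + 23)/4 = 21/2
E[X] = (4/5)·37/3 + (1/5)·21/2 = 359/30 ≈ 11.967

$11.967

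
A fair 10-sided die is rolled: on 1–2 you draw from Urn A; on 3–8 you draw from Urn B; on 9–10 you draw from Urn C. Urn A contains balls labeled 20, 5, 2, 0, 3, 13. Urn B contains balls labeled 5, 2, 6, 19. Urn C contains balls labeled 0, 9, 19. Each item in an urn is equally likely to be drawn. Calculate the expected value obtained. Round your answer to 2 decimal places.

8.10

E[X | Urn A] = (20 + 5 + 2 + 0 + 3 + 13)/6 = 43/6
E[X | Urn B] = (5 + 2 + 6 + 19)/4 = 8
E[X | Urn C] = (0 + 9 + 19)/3 = 28/3
E[X] = (1/5)·43/6 + (3/5)·8 + (1/5)·28/3 = 81/10 ≈ 8.10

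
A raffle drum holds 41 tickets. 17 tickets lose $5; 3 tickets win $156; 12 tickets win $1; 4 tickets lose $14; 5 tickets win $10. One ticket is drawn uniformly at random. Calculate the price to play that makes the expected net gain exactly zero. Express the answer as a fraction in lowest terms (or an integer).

389/41 dollars

E[payout] = (17/41)·(-5) + (3/41)·156 + (12/41)·1 + (4/41)·(-14) + (5/41)·10 = 389/41
Fair fee = E[payout] = 389/41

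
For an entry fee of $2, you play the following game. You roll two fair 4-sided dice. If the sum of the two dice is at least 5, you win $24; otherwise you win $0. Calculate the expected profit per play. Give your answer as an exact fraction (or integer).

$13

E[payout] = (3/8)·0 + (5/8)·24 = 15
Expected profit = 15 − 2 = 13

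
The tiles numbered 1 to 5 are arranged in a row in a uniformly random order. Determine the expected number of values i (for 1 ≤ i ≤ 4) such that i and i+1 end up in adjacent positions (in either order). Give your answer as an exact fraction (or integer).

8/5

For each i ∈ {1,…,4}, let Xᵢ = 1 if i and i+1 are adjacent. P(Xᵢ=1) = 2·(5−1)!/5! = 2/5.
By linearity, E[ΣXᵢ] = (4)·(2/5) = 8/5.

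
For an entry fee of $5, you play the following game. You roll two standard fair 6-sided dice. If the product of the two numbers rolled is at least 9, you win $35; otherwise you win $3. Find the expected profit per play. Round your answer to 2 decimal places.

$15.78

E[payout] = (4/9)·3 + (5/9)·35 = 187/9
Expected profit = 187/9 − 5 = 142/9 ≈ $15.78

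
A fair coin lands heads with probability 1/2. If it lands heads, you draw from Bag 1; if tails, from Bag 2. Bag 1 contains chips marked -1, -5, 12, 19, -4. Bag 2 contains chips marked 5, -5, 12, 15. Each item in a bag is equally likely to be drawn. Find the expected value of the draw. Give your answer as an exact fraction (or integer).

219/40

E[X | Bag 1] = (-1 − 5 + 12 + 19 − 4)/5 = 21/5
E[X | Bag 2] = (5 − 5 + 12 + 15)/4 = 27/4
E[X] = (1/2)·21/5 + (1/2)·27/4 = 219/40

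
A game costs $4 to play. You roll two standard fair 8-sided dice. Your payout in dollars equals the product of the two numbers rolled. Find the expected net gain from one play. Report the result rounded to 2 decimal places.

Distribution of the product of the two numbers rolled: 1 w.p. 1/64, 2 w.p. 1/32, 3 w.p. 1/32, 4 w.p. 3/64, 5 w.p. 1/32, 6 w.p. 1/16, …
E[payout] = (1/64)·1 + (1/32)·2 + (1/32)·3 + (3/64)·4 + (1/32)·5 + (1/16)·6 + (1/32)·7 + (1/16)·8 + (1/64)·9 + (1/32)·10 + (1/16)·12 + (1/32)·14 + (1/32)·15 + (3/64)·16 + (1/32)·18 + (1/32)·20 + (1/32)·21 + (1/16)·24 + (1/64)·25 + (1/32)·28 + (1/32)·30 + (1/32)·32 + (1/32)·35 + (1/64)·36 + (1/32)·40 + (1/32)·42 + (1/32)·48 + (1/64)·49 + (1/32)·56 + (1/64)·64 = 81/4
Expected profit = 81/4 − 4 = 65/4 ≈ $16.25

$16.25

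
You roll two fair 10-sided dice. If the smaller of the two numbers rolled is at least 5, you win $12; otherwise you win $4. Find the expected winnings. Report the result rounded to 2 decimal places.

E[payout] = (16/25)·4 + (9/25)·12 = 172/25
≈ $6.88

$6.88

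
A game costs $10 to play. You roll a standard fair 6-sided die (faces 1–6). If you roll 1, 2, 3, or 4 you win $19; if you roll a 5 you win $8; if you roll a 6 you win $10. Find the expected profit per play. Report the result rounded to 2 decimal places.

E[payout] = (1/6)·8 + (1/6)·10 + (2/3)·19 = 47/3
Expected profit = 47/3 − 10 = 17/3 ≈ $5.67

$5.67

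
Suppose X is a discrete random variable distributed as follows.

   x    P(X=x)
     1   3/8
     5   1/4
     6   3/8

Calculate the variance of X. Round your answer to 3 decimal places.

5.109

E[X] = (3/8)·1 + (1/4)·5 + (3/8)·6 = 31/8
E[X²] = (3/8)·1 + (1/4)·25 + (3/8)·36 = 161/8
Var(X) = 161/8 − (31/8)² = 327/64 ≈ 5.109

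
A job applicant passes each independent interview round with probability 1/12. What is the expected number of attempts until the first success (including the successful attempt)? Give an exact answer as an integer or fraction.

For a geometric distribution, E[trials] = 1/p = 1/(1/12) = 12.

12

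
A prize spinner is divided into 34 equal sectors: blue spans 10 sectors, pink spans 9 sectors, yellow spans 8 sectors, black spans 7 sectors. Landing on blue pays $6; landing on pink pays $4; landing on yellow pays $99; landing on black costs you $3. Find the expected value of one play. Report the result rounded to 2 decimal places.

E[payout] = (10/34)·6 + (9/34)·4 + (8/34)·99 + (7/34)·(-3) = 51/2
≈ $25.50

$25.50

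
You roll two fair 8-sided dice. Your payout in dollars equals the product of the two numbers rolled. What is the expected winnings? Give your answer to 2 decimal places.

$20.25

Distribution of the product of the two numbers rolled: 1 w.p. 1/64, 2 w.p. 1/32, 3 w.p. 1/32, 4 w.p. 3/64, 5 w.p. 1/32, 6 w.p. 1/16, …
E[payout] = (1/64)·1 + (1/32)·2 + (1/32)·3 + (3/64)·4 + (1/32)·5 + (1/16)·6 + (1/32)·7 + (1/16)·8 + (1/64)·9 + (1/32)·10 + (1/16)·12 + (1/32)·14 + (1/32)·15 + (3/64)·16 + (1/32)·18 + (1/32)·20 + (1/32)·21 + (1/16)·24 + (1/64)·25 + (1/32)·28 + (1/32)·30 + (1/32)·32 + (1/32)·35 + (1/64)·36 + (1/32)·40 + (1/32)·42 + (1/32)·48 + (1/64)·49 + (1/32)·56 + (1/64)·64 = 81/4
≈ $20.25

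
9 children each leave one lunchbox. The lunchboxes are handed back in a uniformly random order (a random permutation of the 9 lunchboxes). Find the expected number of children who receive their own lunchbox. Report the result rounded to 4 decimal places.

1.0000

Let Xᵢ = 1 if person i gets their own lunchbox. For each i, P(Xᵢ=1) = 1/9.
By linearity of expectation, E[X₁+…+X_9] = 9·(1/9) = 1.
≈ 1.0000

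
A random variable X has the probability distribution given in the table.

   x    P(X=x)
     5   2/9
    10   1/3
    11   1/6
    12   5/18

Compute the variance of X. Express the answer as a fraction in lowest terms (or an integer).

E[X] = (2/9)·5 + (1/3)·10 + (1/6)·11 + (5/18)·12 = 173/18
E[X²] = (2/9)·25 + (1/3)·100 + (1/6)·121 + (5/18)·144 = 1783/18
Var(X) = 1783/18 − (173/18)² = 2165/324

2165/324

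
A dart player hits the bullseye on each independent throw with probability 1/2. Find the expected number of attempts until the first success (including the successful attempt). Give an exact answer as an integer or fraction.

2

For a geometric distribution, E[trials] = 1/p = 1/(1/2) = 2.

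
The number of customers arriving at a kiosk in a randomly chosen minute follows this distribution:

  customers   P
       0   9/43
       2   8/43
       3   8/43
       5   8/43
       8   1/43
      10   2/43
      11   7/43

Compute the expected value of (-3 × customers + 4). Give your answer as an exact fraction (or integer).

E[-3x+4] = (9/43)·4 + (8/43)·(-2) + (8/43)·(-5) + (8/43)·(-11) + (1/43)·(-20) + (2/43)·(-26) + (7/43)·(-29)
     = -383/43

-383/43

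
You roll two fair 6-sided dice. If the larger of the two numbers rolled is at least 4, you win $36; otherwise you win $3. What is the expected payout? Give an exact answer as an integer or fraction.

E[payout] = (1/4)·3 + (3/4)·36 = 111/4

111/4 dollars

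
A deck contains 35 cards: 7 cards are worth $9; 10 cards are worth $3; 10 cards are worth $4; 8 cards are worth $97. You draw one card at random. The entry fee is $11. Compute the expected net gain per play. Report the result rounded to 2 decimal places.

E[payout] = (7/35)·9 + (10/35)·3 + (10/35)·4 + (8/35)·97 = 909/35
Expected profit = 909/35 − 11 = 524/35 ≈ $14.97

$14.97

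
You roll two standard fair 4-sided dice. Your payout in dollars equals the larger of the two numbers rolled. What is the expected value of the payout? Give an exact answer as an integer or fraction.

25/8 dollars

Distribution of the larger of the two numbers rolled: 1 w.p. 1/16, 2 w.p. 3/16, 3 w.p. 5/16, 4 w.p. 7/16
E[payout] = (1/16)·1 + (3/16)·2 + (5/16)·3 + (7/16)·4 = 25/8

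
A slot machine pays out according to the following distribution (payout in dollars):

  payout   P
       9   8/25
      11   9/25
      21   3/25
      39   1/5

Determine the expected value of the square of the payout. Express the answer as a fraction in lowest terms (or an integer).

E[X²] = (8/25)·81 + (9/25)·121 + (3/25)·441 + (1/5)·1521
     = 2133/5

2133/5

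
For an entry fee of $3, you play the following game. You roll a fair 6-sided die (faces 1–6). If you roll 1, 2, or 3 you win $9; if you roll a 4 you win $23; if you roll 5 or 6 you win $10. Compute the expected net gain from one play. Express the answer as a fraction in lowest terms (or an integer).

26/3 dollars

E[payout] = (1/2)·9 + (1/3)·10 + (1/6)·23 = 35/3
Expected profit = 35/3 − 3 = 26/3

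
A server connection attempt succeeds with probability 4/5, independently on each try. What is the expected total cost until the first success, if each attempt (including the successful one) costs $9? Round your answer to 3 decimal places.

E[#attempts] = 1/p = 5/4; E[cost] = 9·5/4 = 45/4.
≈ 11.250

$11.250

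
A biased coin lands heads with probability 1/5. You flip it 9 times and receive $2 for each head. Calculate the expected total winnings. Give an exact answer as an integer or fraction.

18/5 dollars

E[#heads] = 9·1/5 = 9/5 (linearity over flips).
E[winnings] = 2·9/5 = 18/5.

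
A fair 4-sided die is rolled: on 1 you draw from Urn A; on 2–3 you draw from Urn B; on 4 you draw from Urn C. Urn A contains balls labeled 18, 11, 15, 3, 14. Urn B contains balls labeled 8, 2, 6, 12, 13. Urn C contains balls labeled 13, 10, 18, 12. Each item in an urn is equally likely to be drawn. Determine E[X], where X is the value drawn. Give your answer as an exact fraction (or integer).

E[X | Urn A] = (18 + 11 + 15 + 3 + 14)/5 = 61/5
E[X | Urn B] = (8 + 2 + 6 + 12 + 13)/5 = 41/5
E[X | Urn C] = (13 + 10 + 18 + 12)/4 = 53/4
E[X] = (1/4)·61/5 + (1/2)·41/5 + (1/4)·53/4 = 837/80

837/80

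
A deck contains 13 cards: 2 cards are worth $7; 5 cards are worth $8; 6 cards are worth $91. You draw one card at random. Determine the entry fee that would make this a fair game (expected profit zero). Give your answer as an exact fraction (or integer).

600/13 dollars

E[payout] = (2/13)·7 + (5/13)·8 + (6/13)·91 = 600/13
Fair fee = E[payout] = 600/13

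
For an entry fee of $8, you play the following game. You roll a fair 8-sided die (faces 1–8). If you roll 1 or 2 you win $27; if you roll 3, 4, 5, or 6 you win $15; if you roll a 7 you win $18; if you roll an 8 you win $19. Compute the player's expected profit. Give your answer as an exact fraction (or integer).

E[payout] = (1/2)·15 + (1/8)·18 + (1/8)·19 + (1/4)·27 = 151/8
Expected profit = 151/8 − 8 = 87/8

87/8 dollars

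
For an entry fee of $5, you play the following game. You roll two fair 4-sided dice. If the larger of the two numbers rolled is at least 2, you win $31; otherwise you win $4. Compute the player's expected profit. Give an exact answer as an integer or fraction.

389/16 dollars

E[payout] = (1/16)·4 + (15/16)·31 = 469/16
Expected profit = 469/16 − 5 = 389/16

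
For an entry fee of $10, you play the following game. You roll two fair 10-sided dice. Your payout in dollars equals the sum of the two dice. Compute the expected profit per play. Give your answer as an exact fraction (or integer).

Distribution of the sum of the two dice: 2 w.p. 1/100, 3 w.p. 1/50, 4 w.p. 3/100, 5 w.p. 1/25, 6 w.p. 1/20, 7 w.p. 3/50, …
E[payout] = (1/100)·2 + (1/50)·3 + (3/100)·4 + (1/25)·5 + (1/20)·6 + (3/50)·7 + (7/100)·8 + (2/25)·9 + (9/100)·10 + (1/10)·11 + (9/100)·12 + (2/25)·13 + (7/100)·14 + (3/50)·15 + (1/20)·16 + (1/25)·17 + (3/100)·18 + (1/50)·19 + (1/100)·20 = 11
Expected profit = 11 − 10 = 1

$1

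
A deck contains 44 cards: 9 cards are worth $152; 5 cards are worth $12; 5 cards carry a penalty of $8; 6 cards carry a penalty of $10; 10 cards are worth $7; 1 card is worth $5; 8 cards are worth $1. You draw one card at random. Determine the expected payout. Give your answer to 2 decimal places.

$32.07

E[payout] = (9/44)·152 + (5/44)·12 + (5/44)·(-8) + (6/44)·(-10) + (10/44)·7 + (1/44)·5 + (8/44)·1 = 1411/44
≈ $32.07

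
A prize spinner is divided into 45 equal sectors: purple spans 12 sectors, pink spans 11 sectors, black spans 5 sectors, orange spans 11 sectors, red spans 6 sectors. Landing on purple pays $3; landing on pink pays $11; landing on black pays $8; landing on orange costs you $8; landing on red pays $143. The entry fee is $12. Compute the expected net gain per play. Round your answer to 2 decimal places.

$9.49

E[payout] = (12/45)·3 + (11/45)·11 + (5/45)·8 + (11/45)·(-8) + (6/45)·143 = 967/45
Expected profit = 967/45 − 12 = 427/45 ≈ $9.49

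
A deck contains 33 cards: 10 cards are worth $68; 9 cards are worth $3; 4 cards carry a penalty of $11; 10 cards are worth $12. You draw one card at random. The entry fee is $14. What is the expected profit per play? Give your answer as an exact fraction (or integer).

107/11 dollars

E[payout] = (10/33)·68 + (9/33)·3 + (4/33)·(-11) + (10/33)·12 = 261/11
Expected profit = 261/11 − 14 = 107/11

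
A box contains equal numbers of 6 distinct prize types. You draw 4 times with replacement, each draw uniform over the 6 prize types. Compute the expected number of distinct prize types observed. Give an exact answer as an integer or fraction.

Let Xⱼ=1 if type j appears at least once. P(Xⱼ=1) = 1 − ((6−1)/6)^4 = 671/1296.
E[#distinct] = 6·671/1296 = 671/216.

671/216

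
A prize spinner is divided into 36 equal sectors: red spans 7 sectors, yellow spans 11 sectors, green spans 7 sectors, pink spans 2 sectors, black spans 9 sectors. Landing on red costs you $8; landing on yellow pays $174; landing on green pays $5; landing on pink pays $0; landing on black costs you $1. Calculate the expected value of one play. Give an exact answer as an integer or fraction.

E[payout] = (7/36)·(-8) + (11/36)·174 + (7/36)·5 + (2/36)·0 + (9/36)·(-1) = 157/3

157/3 dollars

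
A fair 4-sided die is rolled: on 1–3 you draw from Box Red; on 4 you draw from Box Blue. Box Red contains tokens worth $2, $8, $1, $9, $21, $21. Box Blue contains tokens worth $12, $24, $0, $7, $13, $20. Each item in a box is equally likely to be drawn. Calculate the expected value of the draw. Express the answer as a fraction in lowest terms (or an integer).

E[X | Box Red] = (2 + 8 + 1 + 9 + 21 + 21)/6 = 31/3
E[X | Box Blue] = (12 + 24 + 0 + 7 + 13 + 20)/6 = 38/3
E[X] = (3/4)·31/3 + (1/4)·38/3 = 131/12

131/12 dollars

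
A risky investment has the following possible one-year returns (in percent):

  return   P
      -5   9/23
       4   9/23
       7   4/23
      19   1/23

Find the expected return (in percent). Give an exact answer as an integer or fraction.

E[X] = (9/23)·(-5) + (9/23)·4 + (4/23)·7 + (1/23)·19
     = 38/23

38/23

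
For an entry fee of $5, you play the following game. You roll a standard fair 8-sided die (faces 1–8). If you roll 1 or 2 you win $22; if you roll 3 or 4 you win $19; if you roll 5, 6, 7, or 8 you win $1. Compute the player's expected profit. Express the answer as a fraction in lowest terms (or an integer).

E[payout] = (1/2)·1 + (1/4)·19 + (1/4)·22 = 43/4
Expected profit = 43/4 − 5 = 23/4

23/4 dollars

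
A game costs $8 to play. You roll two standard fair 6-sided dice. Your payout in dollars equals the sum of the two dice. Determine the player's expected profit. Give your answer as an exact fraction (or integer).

Distribution of the sum of the two dice: 2 w.p. 1/36, 3 w.p. 1/18, 4 w.p. 1/12, 5 w.p. 1/9, 6 w.p. 5/36, 7 w.p. 1/6, …
E[payout] = (1/36)·2 + (1/18)·3 + (1/12)·4 + (1/9)·5 + (5/36)·6 + (1/6)·7 + (5/36)·8 + (1/9)·9 + (1/12)·10 + (1/18)·11 + (1/36)·12 = 7
Expected profit = 7 − 8 = -1

-$1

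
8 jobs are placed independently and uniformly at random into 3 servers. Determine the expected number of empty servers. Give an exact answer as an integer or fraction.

Let Xⱼ=1 if server j is empty. P(Xⱼ=1) = ((3-1)/3)^8 = 256/6561.
By linearity, E[#empty] = 3·256/6561 = 256/2187.

256/2187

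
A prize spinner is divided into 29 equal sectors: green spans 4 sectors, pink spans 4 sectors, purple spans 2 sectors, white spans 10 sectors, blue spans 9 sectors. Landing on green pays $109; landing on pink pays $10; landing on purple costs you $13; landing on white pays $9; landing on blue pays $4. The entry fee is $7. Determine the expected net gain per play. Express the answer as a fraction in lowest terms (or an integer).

E[payout] = (4/29)·109 + (4/29)·10 + (2/29)·(-13) + (10/29)·9 + (9/29)·4 = 576/29
Expected profit = 576/29 − 7 = 373/29

373/29 dollars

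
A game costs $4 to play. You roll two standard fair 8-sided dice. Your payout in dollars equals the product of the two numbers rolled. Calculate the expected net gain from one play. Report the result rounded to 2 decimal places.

$16.25

Distribution of the product of the two numbers rolled: 1 w.p. 1/64, 2 w.p. 1/32, 3 w.p. 1/32, 4 w.p. 3/64, 5 w.p. 1/32, 6 w.p. 1/16, …
E[payout] = (1/64)·1 + (1/32)·2 + (1/32)·3 + (3/64)·4 + (1/32)·5 + (1/16)·6 + (1/32)·7 + (1/16)·8 + (1/64)·9 + (1/32)·10 + (1/16)·12 + (1/32)·14 + (1/32)·15 + (3/64)·16 + (1/32)·18 + (1/32)·20 + (1/32)·21 + (1/16)·24 + (1/64)·25 + (1/32)·28 + (1/32)·30 + (1/32)·32 + (1/32)·35 + (1/64)·36 + (1/32)·40 + (1/32)·42 + (1/32)·48 + (1/64)·49 + (1/32)·56 + (1/64)·64 = 81/4
Expected profit = 81/4 − 4 = 65/4 ≈ $16.25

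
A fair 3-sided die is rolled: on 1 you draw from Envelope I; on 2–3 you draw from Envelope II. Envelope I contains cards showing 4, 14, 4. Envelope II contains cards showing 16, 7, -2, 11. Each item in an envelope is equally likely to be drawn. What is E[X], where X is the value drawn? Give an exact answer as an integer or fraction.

E[X | Envelope I] = (4 + 14 + 4)/3 = 22/3
E[X | Envelope II] = (16 + 7 − 2 + 11)/4 = 8
E[X] = (1/3)·22/3 + (2/3)·8 = 70/9

70/9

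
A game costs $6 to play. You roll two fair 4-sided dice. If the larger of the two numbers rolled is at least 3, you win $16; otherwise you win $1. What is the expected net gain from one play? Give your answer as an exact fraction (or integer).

E[payout] = (1/4)·1 + (3/4)·16 = 49/4
Expected profit = 49/4 − 6 = 25/4

25/4 dollars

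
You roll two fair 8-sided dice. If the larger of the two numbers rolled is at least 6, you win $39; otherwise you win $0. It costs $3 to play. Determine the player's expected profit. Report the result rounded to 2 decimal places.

$20.77

E[payout] = (25/64)·0 + (39/64)·39 = 1521/64
Expected profit = 1521/64 − 3 = 1329/64 ≈ $20.77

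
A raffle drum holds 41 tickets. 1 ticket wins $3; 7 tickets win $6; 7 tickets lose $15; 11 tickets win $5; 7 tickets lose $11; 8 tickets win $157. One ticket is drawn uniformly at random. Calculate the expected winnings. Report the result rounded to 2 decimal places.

E[payout] = (1/41)·3 + (7/41)·6 + (7/41)·(-15) + (11/41)·5 + (7/41)·(-11) + (8/41)·157 = 1174/41
≈ $28.63

$28.63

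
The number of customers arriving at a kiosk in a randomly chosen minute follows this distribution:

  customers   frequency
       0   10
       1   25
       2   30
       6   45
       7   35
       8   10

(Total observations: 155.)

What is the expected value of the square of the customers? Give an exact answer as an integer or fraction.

Total = 155, so P(customers=0) = 10/155, etc.
E[X²] = (2/31)·0 + (5/31)·1 + (6/31)·4 + (9/31)·36 + (7/31)·49 + (2/31)·64
     = 824/31

824/31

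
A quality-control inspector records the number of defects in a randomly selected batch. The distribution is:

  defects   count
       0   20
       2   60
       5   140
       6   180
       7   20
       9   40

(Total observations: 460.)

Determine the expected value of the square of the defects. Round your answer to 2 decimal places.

31.39

Total = 460, so P(defects=0) = 20/460, etc.
E[X²] = (1/23)·0 + (3/23)·4 + (7/23)·25 + (9/23)·36 + (1/23)·49 + (2/23)·81
     = 722/23 ≈ 31.39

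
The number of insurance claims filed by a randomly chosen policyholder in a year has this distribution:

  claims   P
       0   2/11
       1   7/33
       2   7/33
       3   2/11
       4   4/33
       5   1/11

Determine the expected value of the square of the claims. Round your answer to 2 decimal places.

E[X²] = (2/11)·0 + (7/33)·1 + (7/33)·4 + (2/11)·9 + (4/33)·16 + (1/11)·25
     = 76/11 ≈ 6.91

6.91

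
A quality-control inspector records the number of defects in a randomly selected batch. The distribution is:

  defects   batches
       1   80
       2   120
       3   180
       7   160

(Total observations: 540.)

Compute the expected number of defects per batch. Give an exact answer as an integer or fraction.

Total = 540, so P(defects=1) = 80/540, etc.
E[X] = (4/27)·1 + (2/9)·2 + (1/3)·3 + (8/27)·7
     = 11/3

11/3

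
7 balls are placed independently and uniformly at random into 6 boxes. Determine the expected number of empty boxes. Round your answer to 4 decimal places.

Let Xⱼ=1 if box j is empty. P(Xⱼ=1) = ((6-1)/6)^7 = 78125/279936.
By linearity, E[#empty] = 6·78125/279936 = 78125/46656.
≈ 1.6745

1.6745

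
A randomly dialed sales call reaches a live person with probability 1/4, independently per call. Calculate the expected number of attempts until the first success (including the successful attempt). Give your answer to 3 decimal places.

4.000

For a geometric distribution, E[trials] = 1/p = 1/(1/4) = 4.
≈ 4.000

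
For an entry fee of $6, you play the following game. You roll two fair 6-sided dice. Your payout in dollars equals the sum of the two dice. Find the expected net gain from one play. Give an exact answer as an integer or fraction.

Distribution of the sum of the two dice: 2 w.p. 1/36, 3 w.p. 1/18, 4 w.p. 1/12, 5 w.p. 1/9, 6 w.p. 5/36, 7 w.p. 1/6, …
E[payout] = (1/36)·2 + (1/18)·3 + (1/12)·4 + (1/9)·5 + (5/36)·6 + (1/6)·7 + (5/36)·8 + (1/9)·9 + (1/12)·10 + (1/18)·11 + (1/36)·12 = 7
Expected profit = 7 − 6 = 1

$1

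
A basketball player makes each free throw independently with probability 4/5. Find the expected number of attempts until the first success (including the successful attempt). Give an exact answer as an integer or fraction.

5/4

For a geometric distribution, E[trials] = 1/p = 1/(4/5) = 5/4.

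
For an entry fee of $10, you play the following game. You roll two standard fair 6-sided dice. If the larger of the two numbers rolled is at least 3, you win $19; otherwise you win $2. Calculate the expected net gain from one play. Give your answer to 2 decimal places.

E[payout] = (1/9)·2 + (8/9)·19 = 154/9
Expected profit = 154/9 − 10 = 64/9 ≈ $7.11

$7.11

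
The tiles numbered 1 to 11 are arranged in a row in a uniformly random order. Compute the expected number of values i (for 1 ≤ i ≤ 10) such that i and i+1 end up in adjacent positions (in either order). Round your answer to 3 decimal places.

1.818

For each i ∈ {1,…,10}, let Xᵢ = 1 if i and i+1 are adjacent. P(Xᵢ=1) = 2·(11−1)!/11! = 2/11.
By linearity, E[ΣXᵢ] = (10)·(2/11) = 20/11.
≈ 1.818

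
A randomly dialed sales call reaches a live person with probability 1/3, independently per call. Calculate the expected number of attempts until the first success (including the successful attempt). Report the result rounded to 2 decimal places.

3.00

For a geometric distribution, E[trials] = 1/p = 1/(1/3) = 3.
≈ 3.00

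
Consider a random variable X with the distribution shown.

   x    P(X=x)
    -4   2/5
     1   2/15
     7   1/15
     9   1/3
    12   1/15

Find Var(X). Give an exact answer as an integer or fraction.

E[X] = (2/5)·(-4) + (2/15)·1 + (1/15)·7 + (1/3)·9 + (1/15)·12 = 14/5
E[X²] = (2/5)·16 + (2/15)·1 + (1/15)·49 + (1/3)·81 + (1/15)·144 = 232/5
Var(X) = 232/5 − (14/5)² = 964/25

964/25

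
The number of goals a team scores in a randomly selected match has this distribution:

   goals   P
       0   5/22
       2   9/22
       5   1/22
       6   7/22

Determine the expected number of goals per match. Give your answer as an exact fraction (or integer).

E[X] = (5/22)·0 + (9/22)·2 + (1/22)·5 + (7/22)·6
     = 65/22

65/22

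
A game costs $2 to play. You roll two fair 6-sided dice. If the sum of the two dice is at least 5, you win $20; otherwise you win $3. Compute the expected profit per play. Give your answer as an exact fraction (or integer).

91/6 dollars

E[payout] = (1/6)·3 + (5/6)·20 = 103/6
Expected profit = 103/6 − 2 = 91/6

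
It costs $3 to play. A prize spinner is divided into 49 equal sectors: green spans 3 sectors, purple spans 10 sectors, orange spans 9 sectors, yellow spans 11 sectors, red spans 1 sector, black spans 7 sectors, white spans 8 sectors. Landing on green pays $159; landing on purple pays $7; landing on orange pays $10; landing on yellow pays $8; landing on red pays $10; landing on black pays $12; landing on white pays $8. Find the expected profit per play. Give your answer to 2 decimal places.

$15.02

E[payout] = (3/49)·159 + (10/49)·7 + (9/49)·10 + (11/49)·8 + (1/49)·10 + (7/49)·12 + (8/49)·8 = 883/49
Expected profit = 883/49 − 3 = 736/49 ≈ $15.02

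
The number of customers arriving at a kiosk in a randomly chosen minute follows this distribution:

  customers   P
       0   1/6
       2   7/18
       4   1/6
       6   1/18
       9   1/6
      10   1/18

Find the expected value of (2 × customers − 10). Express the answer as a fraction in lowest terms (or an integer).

-7/3

E[2x-10] = (1/6)·(-10) + (7/18)·(-6) + (1/6)·(-2) + (1/18)·2 + (1/6)·8 + (1/18)·10
     = -7/3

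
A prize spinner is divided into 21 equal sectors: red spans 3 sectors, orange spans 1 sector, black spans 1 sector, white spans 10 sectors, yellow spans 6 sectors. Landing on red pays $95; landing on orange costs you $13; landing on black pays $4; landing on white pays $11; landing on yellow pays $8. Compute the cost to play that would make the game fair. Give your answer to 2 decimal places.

E[payout] = (3/21)·95 + (1/21)·(-13) + (1/21)·4 + (10/21)·11 + (6/21)·8 = 62/3
Fair fee = E[payout] = 62/3 ≈ $20.67

$20.67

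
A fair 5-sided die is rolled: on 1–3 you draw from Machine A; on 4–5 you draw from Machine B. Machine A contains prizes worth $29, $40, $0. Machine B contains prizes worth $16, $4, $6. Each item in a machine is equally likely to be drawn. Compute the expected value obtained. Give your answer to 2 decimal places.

$17.27

E[X | Machine A] = (29 + 40 + 0)/3 = 23
E[X | Machine B] = (16 + 4 + 6)/3 = 26/3
E[X] = (3/5)·23 + (2/5)·26/3 = 259/15 ≈ 17.27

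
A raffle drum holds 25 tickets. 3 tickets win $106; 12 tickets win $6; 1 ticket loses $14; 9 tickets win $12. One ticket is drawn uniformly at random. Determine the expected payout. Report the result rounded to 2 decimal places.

$19.36

E[payout] = (3/25)·106 + (12/25)·6 + (1/25)·(-14) + (9/25)·12 = 484/25
≈ $19.36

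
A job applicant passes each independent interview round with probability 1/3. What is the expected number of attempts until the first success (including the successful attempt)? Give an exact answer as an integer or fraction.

3

For a geometric distribution, E[trials] = 1/p = 1/(1/3) = 3.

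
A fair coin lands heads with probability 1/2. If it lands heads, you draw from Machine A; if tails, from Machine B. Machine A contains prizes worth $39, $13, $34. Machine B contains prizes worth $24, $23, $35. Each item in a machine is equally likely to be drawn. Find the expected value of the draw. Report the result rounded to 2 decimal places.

$28.00

E[X | Machine A] = (39 + 13 + 34)/3 = 86/3
E[X | Machine B] = (24 + 23 + 35)/3 = 82/3
E[X] = (1/2)·86/3 + (1/2)·82/3 = 28 ≈ 28.00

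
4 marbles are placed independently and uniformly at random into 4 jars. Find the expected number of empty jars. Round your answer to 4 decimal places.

Let Xⱼ=1 if jar j is empty. P(Xⱼ=1) = ((4-1)/4)^4 = 81/256.
By linearity, E[#empty] = 4·81/256 = 81/64.
≈ 1.2656

1.2656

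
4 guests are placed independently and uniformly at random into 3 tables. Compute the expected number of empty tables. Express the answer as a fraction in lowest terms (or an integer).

Let Xⱼ=1 if table j is empty. P(Xⱼ=1) = ((3-1)/3)^4 = 16/81.
By linearity, E[#empty] = 3·16/81 = 16/27.

16/27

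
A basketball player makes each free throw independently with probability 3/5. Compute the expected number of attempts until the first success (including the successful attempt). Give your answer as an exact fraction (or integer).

5/3

For a geometric distribution, E[trials] = 1/p = 1/(3/5) = 5/3.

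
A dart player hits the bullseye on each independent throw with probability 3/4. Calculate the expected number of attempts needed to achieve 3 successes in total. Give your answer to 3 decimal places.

4.000

By linearity (sum of 3 independent geometric waits), E[trials] = 3/p = 3/(3/4) = 4.
≈ 4.000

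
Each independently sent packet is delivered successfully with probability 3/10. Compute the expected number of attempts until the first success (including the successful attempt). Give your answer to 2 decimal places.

For a geometric distribution, E[trials] = 1/p = 1/(3/10) = 10/3.
≈ 3.33

3.33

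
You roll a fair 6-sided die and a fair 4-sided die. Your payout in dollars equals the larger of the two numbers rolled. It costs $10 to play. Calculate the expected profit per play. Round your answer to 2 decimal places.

-$6.08

Distribution of the larger of the two numbers rolled: 1 w.p. 1/24, 2 w.p. 1/8, 3 w.p. 5/24, 4 w.p. 7/24, 5 w.p. 1/6, 6 w.p. 1/6
E[payout] = (1/24)·1 + (1/8)·2 + (5/24)·3 + (7/24)·4 + (1/6)·5 + (1/6)·6 = 47/12
Expected profit = 47/12 − 10 = -73/12 ≈ -$6.08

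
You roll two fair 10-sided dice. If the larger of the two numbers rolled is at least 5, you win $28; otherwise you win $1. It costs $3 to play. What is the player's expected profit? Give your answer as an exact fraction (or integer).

E[payout] = (4/25)·1 + (21/25)·28 = 592/25
Expected profit = 592/25 − 3 = 517/25

517/25 dollars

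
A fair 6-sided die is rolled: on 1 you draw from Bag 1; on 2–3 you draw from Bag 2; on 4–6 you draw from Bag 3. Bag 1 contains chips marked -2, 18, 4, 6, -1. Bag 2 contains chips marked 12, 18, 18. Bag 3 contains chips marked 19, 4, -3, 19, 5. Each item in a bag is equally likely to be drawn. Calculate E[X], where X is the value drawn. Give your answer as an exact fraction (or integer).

E[X | Bag 1] = (-2 + 18 + 4 + 6 − 1)/5 = 5
E[X | Bag 2] = (12 + 18 + 18)/3 = 16
E[X | Bag 3] = (19 + 4 − 3 + 19 + 5)/5 = 44/5
E[X] = (1/6)·5 + (1/3)·16 + (1/2)·44/5 = 317/30

317/30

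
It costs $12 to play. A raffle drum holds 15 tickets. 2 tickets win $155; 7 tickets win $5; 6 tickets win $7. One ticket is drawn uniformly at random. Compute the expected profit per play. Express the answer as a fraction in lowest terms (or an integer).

69/5 dollars

E[payout] = (2/15)·155 + (7/15)·5 + (6/15)·7 = 129/5
Expected profit = 129/5 − 12 = 69/5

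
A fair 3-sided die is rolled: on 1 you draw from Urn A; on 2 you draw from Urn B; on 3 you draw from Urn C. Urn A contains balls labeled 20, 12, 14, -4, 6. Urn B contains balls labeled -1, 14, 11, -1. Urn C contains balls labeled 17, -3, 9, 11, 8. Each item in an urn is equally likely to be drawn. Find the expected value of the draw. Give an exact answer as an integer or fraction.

E[X | Urn A] = (20 + 12 + 14 − 4 + 6)/5 = 48/5
E[X | Urn B] = (-1 + 14 + 11 − 1)/4 = 23/4
E[X | Urn C] = (17 − 3 + 9 + 11 + 8)/5 = 42/5
E[X] = (1/3)·48/5 + (1/3)·23/4 + (1/3)·42/5 = 95/12

95/12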